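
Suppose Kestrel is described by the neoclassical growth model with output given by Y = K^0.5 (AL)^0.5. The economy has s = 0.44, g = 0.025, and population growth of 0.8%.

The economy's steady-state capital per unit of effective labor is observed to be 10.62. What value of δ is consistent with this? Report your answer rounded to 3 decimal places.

δ ≈ 0.102

At the steady state, Δk = 0, so s·k^α = (n + g + δ)·k.
So s / (n + g + δ) = (k*)^(1−α) = 10.62^0.5 = 3.2588.
Therefore n + g + δ = s / 3.2588 = 0.44 / 3.2588 = 0.1350, so δ = 0.1350 − 0.033 = 0.1020.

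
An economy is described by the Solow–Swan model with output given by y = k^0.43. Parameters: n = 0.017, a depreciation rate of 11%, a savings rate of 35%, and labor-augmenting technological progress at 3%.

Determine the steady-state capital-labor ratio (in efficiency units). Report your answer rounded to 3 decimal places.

k* ≈ 4.082

In steady state, investment equals break-even investment: s·k^α = (n + g + δ)·k.
Rearranging, k^(1−α) = s / (n + g + δ).
k^0.57 = 0.35 / (0.017 + 0.030 + 0.110) = 0.35 / 0.157 = 2.2293
k* = 2.2293^(1/0.57) ≈ 4.0815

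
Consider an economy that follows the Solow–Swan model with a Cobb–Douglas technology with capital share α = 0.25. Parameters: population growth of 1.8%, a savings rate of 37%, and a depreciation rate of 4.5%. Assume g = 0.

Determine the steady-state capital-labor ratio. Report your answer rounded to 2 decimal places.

k* = 10.60

In steady state, investment equals break-even investment: s·k^α = (n + δ)·k.
Rearranging, k^(1−α) = s / (n + δ).
k^0.75 = 0.37 / (0.018 + 0.045) = 0.37 / 0.063 = 5.8730
k* = 5.8730^(1/0.75) ≈ 10.5961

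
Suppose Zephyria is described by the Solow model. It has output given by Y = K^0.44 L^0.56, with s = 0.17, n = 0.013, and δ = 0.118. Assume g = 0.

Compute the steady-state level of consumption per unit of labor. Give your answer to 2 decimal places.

c* ≈ 1.02

Steady state requires s·f(k) = (n + δ)·k, i.e. s·k^α = (n + δ)·k.
Rearranging, k^(1−α) = s / (n + δ).
k^0.56 = 0.17 / (0.013 + 0.118) = 0.17 / 0.131 = 1.2977
k* = 1.2977^(1/0.56) ≈ 1.5926
y* = (k*)^α = 1.5926^0.44 ≈ 1.2272
c* = (1 − s)·y* = (1 − 0.17) × 1.2272 ≈ 1.0186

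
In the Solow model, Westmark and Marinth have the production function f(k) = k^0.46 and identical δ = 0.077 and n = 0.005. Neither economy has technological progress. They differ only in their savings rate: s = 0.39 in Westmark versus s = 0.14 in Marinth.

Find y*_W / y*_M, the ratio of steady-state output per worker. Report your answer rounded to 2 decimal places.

Steady-state y* = [s/(n + δ)]^(α/(1−α)), so the ratio is [ (s_W/(n + δ)_W) / (s_M/(n + δ)_M) ]^0.8519.
s_W/(n + δ)_W = 0.39/0.082 = 4.7561; s_M/(n + δ)_M = 0.14/0.082 = 1.7073.
Ratio = (4.7561/1.7073)^0.8519 = 2.7857^0.8519 ≈ 2.3935

ratio ≈ 2.39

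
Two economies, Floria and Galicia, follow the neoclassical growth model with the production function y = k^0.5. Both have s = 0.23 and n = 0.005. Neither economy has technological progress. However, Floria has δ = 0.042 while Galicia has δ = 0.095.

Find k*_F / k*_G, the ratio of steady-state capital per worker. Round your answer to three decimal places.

k*_F / k*_G ≈ 4.527

Steady-state k* = [s/(n + δ)]^(1/(1−α)), so the ratio is [ (s_F/(n + δ)_F) / (s_G/(n + δ)_G) ]^2.
s_F/(n + δ)_F = 0.23/0.047 = 4.8936; s_G/(n + δ)_G = 0.23/0.100 = 2.3000.
Ratio = (4.8936/2.3000)^2 = 2.1277^2 ≈ 4.5271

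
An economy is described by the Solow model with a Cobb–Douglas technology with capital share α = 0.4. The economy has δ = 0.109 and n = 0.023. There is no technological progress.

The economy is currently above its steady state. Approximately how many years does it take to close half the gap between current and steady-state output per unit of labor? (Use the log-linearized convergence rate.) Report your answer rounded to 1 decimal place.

about 8.8 years

Near the steady state the convergence rate is λ = (1 − α)(n + δ).
λ = (1 − 0.4) × 0.132 = 0.6 × 0.132 = 0.0792
Half-life = ln 2 / λ = 0.6931 / 0.0792 ≈ 8.75 years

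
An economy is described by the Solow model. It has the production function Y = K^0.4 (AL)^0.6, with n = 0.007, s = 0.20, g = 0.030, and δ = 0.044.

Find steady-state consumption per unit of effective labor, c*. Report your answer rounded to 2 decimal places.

c* = 1.46

In steady state, investment equals break-even investment: s·k^α = (n + g + δ)·k.
Dividing both sides by k: k^(1−α) = s / (n + g + δ).
k^0.6 = 0.20 / (0.007 + 0.030 + 0.044) = 0.20 / 0.081 = 2.4691
k* = 2.4691^(1/0.6) ≈ 4.5106
y* = (k*)^α = 4.5106^0.4 ≈ 1.8268
c* = (1 − s)·y* = (1 − 0.20) × 1.8268 ≈ 1.4614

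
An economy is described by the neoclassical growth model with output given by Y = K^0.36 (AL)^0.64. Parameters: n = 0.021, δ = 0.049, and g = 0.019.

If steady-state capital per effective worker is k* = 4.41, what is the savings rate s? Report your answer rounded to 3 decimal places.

s ≈ 0.230

At the steady state, Δk = 0, so s·k^α = (n + g + δ)·k.
So s / (n + g + δ) = (k*)^(1−α) = 4.41^0.64 = 2.5849.
Therefore s = 2.5849 × (n + g + δ) = 2.5849 × 0.089 = 0.2301.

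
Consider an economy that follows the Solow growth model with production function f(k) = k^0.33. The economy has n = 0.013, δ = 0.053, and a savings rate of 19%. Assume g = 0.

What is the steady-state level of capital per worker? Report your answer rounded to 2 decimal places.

In steady state, investment equals break-even investment: s·k^α = (n + δ)·k.
Dividing both sides by k: k^(1−α) = s / (n + δ).
k^0.67 = 0.19 / (0.013 + 0.053) = 0.19 / 0.066 = 2.8788
k* = 2.8788^(1/0.67) ≈ 4.8461

k* ≈ 4.85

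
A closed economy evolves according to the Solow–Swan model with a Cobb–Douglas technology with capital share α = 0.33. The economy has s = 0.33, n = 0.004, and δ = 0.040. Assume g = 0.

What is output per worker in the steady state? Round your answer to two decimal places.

y* ≈ 2.70

At the steady state, Δk = 0, so s·k^α = (n + δ)·k.
Dividing both sides by k: k^(1−α) = s / (n + δ).
k^0.67 = 0.33 / (0.004 + 0.040) = 0.33 / 0.044 = 7.5000
k* = 7.5000^(1/0.67) ≈ 20.2331
y* = (k*)^α = 20.2331^0.33 ≈ 2.6977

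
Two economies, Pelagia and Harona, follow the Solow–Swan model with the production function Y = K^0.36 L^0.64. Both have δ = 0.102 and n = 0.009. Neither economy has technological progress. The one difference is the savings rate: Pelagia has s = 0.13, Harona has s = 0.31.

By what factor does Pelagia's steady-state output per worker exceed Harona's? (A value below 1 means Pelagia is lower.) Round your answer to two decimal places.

ratio ≈ 0.61

Steady-state y* = [s/(n + δ)]^(α/(1−α)), so the ratio is [ (s_P/(n + δ)_P) / (s_H/(n + δ)_H) ]^0.5625.
s_P/(n + δ)_P = 0.13/0.111 = 1.1712; s_H/(n + δ)_H = 0.31/0.111 = 2.7928.
Ratio = (1.1712/2.7928)^0.5625 = 0.4194^0.5625 ≈ 0.6134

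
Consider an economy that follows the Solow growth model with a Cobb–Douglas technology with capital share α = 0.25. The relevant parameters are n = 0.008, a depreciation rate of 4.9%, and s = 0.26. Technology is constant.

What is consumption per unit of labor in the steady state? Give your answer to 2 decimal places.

Steady state requires s·f(k) = (n + δ)·k, i.e. s·k^α = (n + δ)·k.
Dividing both sides by k: k^(1−α) = s / (n + δ).
k^0.75 = 0.26 / (0.008 + 0.049) = 0.26 / 0.057 = 4.5614
k* = 4.5614^(1/0.75) ≈ 7.5648
y* = (k*)^α = 7.5648^0.25 ≈ 1.6584
c* = (1 − s)·y* = (1 − 0.26) × 1.6584 ≈ 1.2272

c* ≈ 1.23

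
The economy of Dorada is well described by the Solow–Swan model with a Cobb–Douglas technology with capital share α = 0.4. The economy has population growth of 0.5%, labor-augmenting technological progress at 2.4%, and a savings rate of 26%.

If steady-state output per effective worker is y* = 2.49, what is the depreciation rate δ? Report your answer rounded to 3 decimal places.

δ ≈ 0.037

Steady state requires s·f(k) = (n + g + δ)·k, i.e. s·k^α = (n + g + δ)·k.
Since y* = [s/(n + g + δ)]^(α/(1−α)), we have s/(n + g + δ) = (y*)^((1−α)/α) = 2.49^1.5 = 3.9292.
Therefore n + g + δ = s / 3.9292 = 0.26 / 3.9292 = 0.0662, so δ = 0.0662 − 0.029 = 0.0372.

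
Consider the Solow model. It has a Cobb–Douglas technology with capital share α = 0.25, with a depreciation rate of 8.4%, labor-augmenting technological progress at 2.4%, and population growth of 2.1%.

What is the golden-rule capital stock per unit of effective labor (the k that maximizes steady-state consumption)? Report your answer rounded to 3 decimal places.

The golden rule sets f'(k) = n + g + δ, i.e. α·k^(α−1) = n + g + δ.
So k^(1−α) = α / (n + g + δ) = 0.25 / 0.129 = 1.9380.
k_gold = 1.9380^(1/0.75) ≈ 2.4162

k_gold ≈ 2.416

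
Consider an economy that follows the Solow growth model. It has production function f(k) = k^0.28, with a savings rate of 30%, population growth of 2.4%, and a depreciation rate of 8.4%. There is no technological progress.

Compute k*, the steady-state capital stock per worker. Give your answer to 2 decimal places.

k* = 4.13

Steady state requires s·f(k) = (n + δ)·k, i.e. s·k^α = (n + δ)·k.
Dividing both sides by k: k^(1−α) = s / (n + δ).
k^0.72 = 0.30 / (0.024 + 0.084) = 0.30 / 0.108 = 2.7778
k* = 2.7778^(1/0.72) ≈ 4.1329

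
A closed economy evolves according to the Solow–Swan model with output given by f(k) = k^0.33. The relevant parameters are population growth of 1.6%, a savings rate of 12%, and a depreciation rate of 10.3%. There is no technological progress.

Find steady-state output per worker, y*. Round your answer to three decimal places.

y* ≈ 1.004

At the steady state, Δk = 0, so s·k^α = (n + δ)·k.
Rearranging, k^(1−α) = s / (n + δ).
k^0.67 = 0.12 / (0.016 + 0.103) = 0.12 / 0.119 = 1.0084
k* = 1.0084^(1/0.67) ≈ 1.0126
y* = (k*)^α = 1.0126^0.33 ≈ 1.0041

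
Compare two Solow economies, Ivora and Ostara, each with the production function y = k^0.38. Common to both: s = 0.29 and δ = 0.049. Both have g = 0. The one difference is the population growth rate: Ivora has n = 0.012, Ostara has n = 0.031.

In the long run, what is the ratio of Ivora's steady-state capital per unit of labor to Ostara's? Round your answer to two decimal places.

Steady-state k* = [s/(n + δ)]^(1/(1−α)), so the ratio is [ (s_I/(n + δ)_I) / (s_O/(n + δ)_O) ]^1.6129.
s_I/(n + δ)_I = 0.29/0.061 = 4.7541; s_O/(n + δ)_O = 0.29/0.080 = 3.6250.
Ratio = (4.7541/3.6250)^1.6129 = 1.3115^1.6129 ≈ 1.5486

k*_I / k*_O ≈ 1.55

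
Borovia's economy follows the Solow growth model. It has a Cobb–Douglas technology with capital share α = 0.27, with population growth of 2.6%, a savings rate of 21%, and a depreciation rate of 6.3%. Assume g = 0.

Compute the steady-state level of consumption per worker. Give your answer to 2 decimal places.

In steady state, investment equals break-even investment: s·k^α = (n + δ)·k.
Dividing both sides by k: k^(1−α) = s / (n + δ).
k^0.73 = 0.21 / (0.026 + 0.063) = 0.21 / 0.089 = 2.3596
k* = 2.3596^(1/0.73) ≈ 3.2414
y* = (k*)^α = 3.2414^0.27 ≈ 1.3737
c* = (1 − s)·y* = (1 − 0.21) × 1.3737 ≈ 1.0852

c* ≈ 1.09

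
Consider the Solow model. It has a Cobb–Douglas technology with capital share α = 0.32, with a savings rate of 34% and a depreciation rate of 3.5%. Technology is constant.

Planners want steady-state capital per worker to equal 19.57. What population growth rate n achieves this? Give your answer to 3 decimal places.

n ≈ 0.010

Steady state requires s·f(k) = (n + δ)·k, i.e. s·k^α = (n + δ)·k.
So s / (n + δ) = (k*)^(1−α) = 19.57^0.68 = 7.5558.
Therefore n + δ = s / 7.5558 = 0.34 / 7.5558 = 0.0450, so n = 0.0450 − 0.035 = 0.0100.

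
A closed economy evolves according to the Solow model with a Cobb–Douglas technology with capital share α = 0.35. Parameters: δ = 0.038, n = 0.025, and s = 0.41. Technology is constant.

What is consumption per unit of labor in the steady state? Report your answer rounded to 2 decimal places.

c* ≈ 1.62

In steady state, investment equals break-even investment: s·k^α = (n + δ)·k.
Rearranging, k^(1−α) = s / (n + δ).
k^0.65 = 0.41 / (0.025 + 0.038) = 0.41 / 0.063 = 6.5079
k* = 6.5079^(1/0.65) ≈ 17.8422
y* = (k*)^α = 17.8422^0.35 ≈ 2.7416
c* = (1 − s)·y* = (1 − 0.41) × 2.7416 ≈ 1.6175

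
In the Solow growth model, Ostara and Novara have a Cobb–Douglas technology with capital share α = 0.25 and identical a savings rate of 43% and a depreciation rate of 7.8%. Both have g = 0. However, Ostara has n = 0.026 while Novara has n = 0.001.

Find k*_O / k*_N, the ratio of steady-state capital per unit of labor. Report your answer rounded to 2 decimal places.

ratio ≈ 0.69

Steady-state k* = [s/(n + δ)]^(1/(1−α)), so the ratio is [ (s_O/(n + δ)_O) / (s_N/(n + δ)_N) ]^1.3333.
s_O/(n + δ)_O = 0.43/0.104 = 4.1346; s_N/(n + δ)_N = 0.43/0.079 = 5.4430.
Ratio = (4.1346/5.4430)^1.3333 = 0.7596^1.3333 ≈ 0.6931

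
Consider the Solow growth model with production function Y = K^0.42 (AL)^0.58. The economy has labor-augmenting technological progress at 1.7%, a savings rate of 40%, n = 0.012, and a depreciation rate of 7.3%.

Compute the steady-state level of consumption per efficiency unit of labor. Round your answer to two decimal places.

c* ≈ 1.61

Steady state requires s·f(k) = (n + g + δ)·k, i.e. s·k^α = (n + g + δ)·k.
Dividing both sides by k: k^(1−α) = s / (n + g + δ).
k^0.58 = 0.40 / (0.012 + 0.017 + 0.073) = 0.40 / 0.102 = 3.9216
k* = 3.9216^(1/0.58) ≈ 10.5490
y* = (k*)^α = 10.5490^0.42 ≈ 2.6900
c* = (1 − s)·y* = (1 − 0.40) × 2.6900 ≈ 1.6140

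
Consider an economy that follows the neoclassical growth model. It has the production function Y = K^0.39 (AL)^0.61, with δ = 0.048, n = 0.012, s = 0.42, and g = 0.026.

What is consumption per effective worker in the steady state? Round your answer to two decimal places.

At the steady state, Δk = 0, so s·k^α = (n + g + δ)·k.
Rearranging, k^(1−α) = s / (n + g + δ).
k^0.61 = 0.42 / (0.012 + 0.026 + 0.048) = 0.42 / 0.086 = 4.8837
k* = 4.8837^(1/0.61) ≈ 13.4616
y* = (k*)^α = 13.4616^0.39 ≈ 2.7564
c* = (1 − s)·y* = (1 − 0.42) × 2.7564 ≈ 1.5987

c* ≈ 1.60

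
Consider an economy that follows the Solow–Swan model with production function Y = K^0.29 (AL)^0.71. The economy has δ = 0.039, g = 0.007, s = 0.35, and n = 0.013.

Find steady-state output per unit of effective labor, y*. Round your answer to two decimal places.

y* ≈ 2.07

At the steady state, Δk = 0, so s·k^α = (n + g + δ)·k.
Dividing both sides by k: k^(1−α) = s / (n + g + δ).
k^0.71 = 0.35 / (0.013 + 0.007 + 0.039) = 0.35 / 0.059 = 5.9322
k* = 5.9322^(1/0.71) ≈ 12.2754
y* = (k*)^α = 12.2754^0.29 ≈ 2.0693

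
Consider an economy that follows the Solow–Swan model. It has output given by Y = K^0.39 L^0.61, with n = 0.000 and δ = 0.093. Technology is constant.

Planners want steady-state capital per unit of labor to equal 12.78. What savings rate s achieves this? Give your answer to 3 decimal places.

In steady state, investment equals break-even investment: s·k^α = (n + δ)·k.
So s / (n + δ) = (k*)^(1−α) = 12.78^0.61 = 4.7313.
Therefore s = 4.7313 × (n + δ) = 4.7313 × 0.093 = 0.4400.

s ≈ 0.440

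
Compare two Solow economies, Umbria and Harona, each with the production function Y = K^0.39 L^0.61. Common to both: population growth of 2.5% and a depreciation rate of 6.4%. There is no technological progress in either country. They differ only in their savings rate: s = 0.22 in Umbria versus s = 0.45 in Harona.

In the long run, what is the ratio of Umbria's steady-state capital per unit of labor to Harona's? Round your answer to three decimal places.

ratio ≈ 0.309

Steady-state k* = [s/(n + δ)]^(1/(1−α)), so the ratio is [ (s_U/(n + δ)_U) / (s_H/(n + δ)_H) ]^1.6393.
s_U/(n + δ)_U = 0.22/0.089 = 2.4719; s_H/(n + δ)_H = 0.45/0.089 = 5.0562.
Ratio = (2.4719/5.0562)^1.6393 = 0.4889^1.6393 ≈ 0.3094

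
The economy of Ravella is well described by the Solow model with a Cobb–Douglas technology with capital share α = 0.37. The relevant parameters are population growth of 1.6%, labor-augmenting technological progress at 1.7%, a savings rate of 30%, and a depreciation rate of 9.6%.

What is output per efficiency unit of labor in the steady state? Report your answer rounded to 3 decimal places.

y* ≈ 1.642

In steady state, investment equals break-even investment: s·k^α = (n + g + δ)·k.
Rearranging, k^(1−α) = s / (n + g + δ).
k^0.63 = 0.30 / (0.016 + 0.017 + 0.096) = 0.30 / 0.129 = 2.3256
k* = 2.3256^(1/0.63) ≈ 3.8177
y* = (k*)^α = 3.8177^0.37 ≈ 1.6416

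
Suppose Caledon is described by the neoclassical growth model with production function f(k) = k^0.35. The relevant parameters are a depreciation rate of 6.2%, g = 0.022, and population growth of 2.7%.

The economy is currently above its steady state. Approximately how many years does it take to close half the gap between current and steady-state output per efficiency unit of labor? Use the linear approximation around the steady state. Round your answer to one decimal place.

Near the steady state the convergence rate is λ = (1 − α)(n + g + δ).
λ = (1 − 0.35) × 0.111 = 0.65 × 0.111 = 0.07215
Half-life = ln 2 / λ = 0.6931 / 0.07215 ≈ 9.61 years

half-life ≈ 9.6 years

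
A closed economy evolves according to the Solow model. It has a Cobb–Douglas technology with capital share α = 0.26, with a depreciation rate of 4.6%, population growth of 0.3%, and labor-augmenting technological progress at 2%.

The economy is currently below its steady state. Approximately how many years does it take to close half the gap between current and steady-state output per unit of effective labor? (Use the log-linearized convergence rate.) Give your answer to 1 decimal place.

Near the steady state the convergence rate is λ = (1 − α)(n + g + δ).
λ = (1 − 0.26) × 0.069 = 0.74 × 0.069 = 0.05106
Half-life = ln 2 / λ = 0.6931 / 0.05106 ≈ 13.57 years

t_½ ≈ 13.6 years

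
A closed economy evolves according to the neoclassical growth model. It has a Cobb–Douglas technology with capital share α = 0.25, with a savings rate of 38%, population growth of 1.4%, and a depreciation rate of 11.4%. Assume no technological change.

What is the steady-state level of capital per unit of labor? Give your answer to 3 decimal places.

Steady state requires s·f(k) = (n + δ)·k, i.e. s·k^α = (n + δ)·k.
Rearranging, k^(1−α) = s / (n + δ).
k^0.75 = 0.38 / (0.014 + 0.114) = 0.38 / 0.128 = 2.9688
k* = 2.9688^(1/0.75) ≈ 4.2669

k* ≈ 4.267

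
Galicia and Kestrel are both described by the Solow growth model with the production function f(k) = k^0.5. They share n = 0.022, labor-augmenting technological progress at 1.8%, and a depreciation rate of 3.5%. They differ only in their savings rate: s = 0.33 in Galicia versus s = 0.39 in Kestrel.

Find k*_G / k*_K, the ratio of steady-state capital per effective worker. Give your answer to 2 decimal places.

k*_G / k*_K ≈ 0.72

Steady-state k* = [s/(n + g + δ)]^(1/(1−α)), so the ratio is [ (s_G/(n + g + δ)_G) / (s_K/(n + g + δ)_K) ]^2.
s_G/(n + g + δ)_G = 0.33/0.075 = 4.4000; s_K/(n + g + δ)_K = 0.39/0.075 = 5.2000.
Ratio = (4.4000/5.2000)^2 = 0.8462^2 ≈ 0.7161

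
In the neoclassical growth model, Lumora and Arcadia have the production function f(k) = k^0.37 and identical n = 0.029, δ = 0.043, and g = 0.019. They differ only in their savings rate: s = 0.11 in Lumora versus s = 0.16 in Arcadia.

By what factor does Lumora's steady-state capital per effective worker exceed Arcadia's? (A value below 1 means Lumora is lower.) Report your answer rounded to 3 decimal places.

ratio ≈ 0.552

Steady-state k* = [s/(n + g + δ)]^(1/(1−α)), so the ratio is [ (s_L/(n + g + δ)_L) / (s_A/(n + g + δ)_A) ]^1.5873.
s_L/(n + g + δ)_L = 0.11/0.091 = 1.2088; s_A/(n + g + δ)_A = 0.16/0.091 = 1.7582.
Ratio = (1.2088/1.7582)^1.5873 = 0.6875^1.5873 ≈ 0.5517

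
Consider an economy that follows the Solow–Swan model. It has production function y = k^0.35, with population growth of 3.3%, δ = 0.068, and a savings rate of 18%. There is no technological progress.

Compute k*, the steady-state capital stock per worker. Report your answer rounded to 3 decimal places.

At the steady state, Δk = 0, so s·k^α = (n + δ)·k.
Dividing both sides by k: k^(1−α) = s / (n + δ).
k^0.65 = 0.18 / (0.033 + 0.068) = 0.18 / 0.101 = 1.7822
k* = 1.7822^(1/0.65) ≈ 2.4327

k* ≈ 2.433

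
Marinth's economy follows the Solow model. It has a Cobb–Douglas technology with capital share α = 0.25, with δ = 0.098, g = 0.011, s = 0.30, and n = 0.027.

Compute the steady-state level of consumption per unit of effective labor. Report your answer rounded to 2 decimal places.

c* = 0.91

In steady state, investment equals break-even investment: s·k^α = (n + g + δ)·k.
Rearranging, k^(1−α) = s / (n + g + δ).
k^0.75 = 0.30 / (0.027 + 0.011 + 0.098) = 0.30 / 0.136 = 2.2059
k* = 2.2059^(1/0.75) ≈ 2.8715
y* = (k*)^α = 2.8715^0.25 ≈ 1.3017
c* = (1 − s)·y* = (1 − 0.30) × 1.3017 ≈ 0.9112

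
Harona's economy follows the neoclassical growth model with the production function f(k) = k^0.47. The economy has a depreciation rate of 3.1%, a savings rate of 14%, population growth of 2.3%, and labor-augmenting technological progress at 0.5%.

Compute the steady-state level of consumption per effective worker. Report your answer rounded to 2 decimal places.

c* ≈ 1.85

Steady state requires s·f(k) = (n + g + δ)·k, i.e. s·k^α = (n + g + δ)·k.
Dividing both sides by k: k^(1−α) = s / (n + g + δ).
k^0.53 = 0.14 / (0.023 + 0.005 + 0.031) = 0.14 / 0.059 = 2.3729
k* = 2.3729^(1/0.53) ≈ 5.1059
y* = (k*)^α = 5.1059^0.47 ≈ 2.1518
c* = (1 − s)·y* = (1 − 0.14) × 2.1518 ≈ 1.8505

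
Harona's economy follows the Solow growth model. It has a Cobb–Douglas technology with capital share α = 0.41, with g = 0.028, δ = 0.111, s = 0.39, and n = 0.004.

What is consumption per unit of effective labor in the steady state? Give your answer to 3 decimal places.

Steady state requires s·f(k) = (n + g + δ)·k, i.e. s·k^α = (n + g + δ)·k.
Rearranging, k^(1−α) = s / (n + g + δ).
k^0.59 = 0.39 / (0.004 + 0.028 + 0.111) = 0.39 / 0.143 = 2.7273
k* = 2.7273^(1/0.59) ≈ 5.4768
y* = (k*)^α = 5.4768^0.41 ≈ 2.0081
c* = (1 − s)·y* = (1 − 0.39) × 2.0081 ≈ 1.2249

c* = 1.225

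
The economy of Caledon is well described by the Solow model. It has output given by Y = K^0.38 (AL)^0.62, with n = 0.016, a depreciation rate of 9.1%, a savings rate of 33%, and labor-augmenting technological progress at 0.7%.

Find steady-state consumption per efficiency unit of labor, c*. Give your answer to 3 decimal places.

c* ≈ 1.285

Steady state requires s·f(k) = (n + g + δ)·k, i.e. s·k^α = (n + g + δ)·k.
Rearranging, k^(1−α) = s / (n + g + δ).
k^0.62 = 0.33 / (0.016 + 0.007 + 0.091) = 0.33 / 0.114 = 2.8947
k* = 2.8947^(1/0.62) ≈ 5.5529
y* = (k*)^α = 5.5529^0.38 ≈ 1.9183
c* = (1 − s)·y* = (1 − 0.33) × 1.9183 ≈ 1.2853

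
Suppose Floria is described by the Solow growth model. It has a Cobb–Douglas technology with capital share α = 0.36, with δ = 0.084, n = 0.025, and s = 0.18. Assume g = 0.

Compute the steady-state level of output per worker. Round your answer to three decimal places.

y* ≈ 1.326

Steady state requires s·f(k) = (n + δ)·k, i.e. s·k^α = (n + δ)·k.
Rearranging, k^(1−α) = s / (n + δ).
k^0.64 = 0.18 / (0.025 + 0.084) = 0.18 / 0.109 = 1.6514
k* = 1.6514^(1/0.64) ≈ 2.1897
y* = (k*)^α = 2.1897^0.36 ≈ 1.3260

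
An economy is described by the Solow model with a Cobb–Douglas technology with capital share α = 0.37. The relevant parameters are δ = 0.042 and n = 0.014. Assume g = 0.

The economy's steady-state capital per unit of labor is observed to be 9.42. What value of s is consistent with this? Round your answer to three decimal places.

s ≈ 0.230

At the steady state, Δk = 0, so s·k^α = (n + δ)·k.
So s / (n + δ) = (k*)^(1−α) = 9.42^0.63 = 4.1082.
Therefore s = 4.1082 × (n + δ) = 4.1082 × 0.056 = 0.2301.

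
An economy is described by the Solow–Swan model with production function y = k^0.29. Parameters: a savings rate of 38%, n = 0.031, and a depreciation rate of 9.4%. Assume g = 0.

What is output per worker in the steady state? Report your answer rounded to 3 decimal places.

In steady state, investment equals break-even investment: s·k^α = (n + δ)·k.
Dividing both sides by k: k^(1−α) = s / (n + δ).
k^0.71 = 0.38 / (0.031 + 0.094) = 0.38 / 0.125 = 3.0400
k* = 3.0400^(1/0.71) ≈ 4.7874
y* = (k*)^α = 4.7874^0.29 ≈ 1.5748

y* ≈ 1.575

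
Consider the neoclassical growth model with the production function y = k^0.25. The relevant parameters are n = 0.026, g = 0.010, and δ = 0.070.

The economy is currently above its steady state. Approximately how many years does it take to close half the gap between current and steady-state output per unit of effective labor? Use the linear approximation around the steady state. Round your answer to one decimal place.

Near the steady state the convergence rate is λ = (1 − α)(n + g + δ).
λ = (1 − 0.25) × 0.106 = 0.75 × 0.106 = 0.0795
Half-life = ln 2 / λ = 0.6931 / 0.0795 ≈ 8.72 years

t_½ ≈ 8.7 years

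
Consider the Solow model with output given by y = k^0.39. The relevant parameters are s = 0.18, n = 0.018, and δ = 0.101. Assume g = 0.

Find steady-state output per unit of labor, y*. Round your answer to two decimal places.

At the steady state, Δk = 0, so s·k^α = (n + δ)·k.
Dividing both sides by k: k^(1−α) = s / (n + δ).
k^0.61 = 0.18 / (0.018 + 0.101) = 0.18 / 0.119 = 1.5126
k* = 1.5126^(1/0.61) ≈ 1.9707
y* = (k*)^α = 1.9707^0.39 ≈ 1.3029

y* = 1.30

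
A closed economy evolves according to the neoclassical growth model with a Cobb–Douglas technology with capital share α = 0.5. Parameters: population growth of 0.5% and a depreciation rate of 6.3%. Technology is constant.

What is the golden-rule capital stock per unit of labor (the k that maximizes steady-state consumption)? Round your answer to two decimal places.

The golden rule sets f'(k) = n + δ, i.e. α·k^(α−1) = n + δ.
So k^(1−α) = α / (n + δ) = 0.5 / 0.068 = 7.3529.
k_gold = 7.3529^(1/0.5) ≈ 54.0651

k_gold ≈ 54.07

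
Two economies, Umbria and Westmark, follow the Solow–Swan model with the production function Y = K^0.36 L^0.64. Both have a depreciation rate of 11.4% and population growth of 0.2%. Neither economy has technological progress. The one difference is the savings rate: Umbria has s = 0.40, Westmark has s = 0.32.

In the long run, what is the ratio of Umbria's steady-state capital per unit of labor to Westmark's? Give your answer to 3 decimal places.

ratio ≈ 1.417

Steady-state k* = [s/(n + δ)]^(1/(1−α)), so the ratio is [ (s_U/(n + δ)_U) / (s_W/(n + δ)_W) ]^1.5625.
s_U/(n + δ)_U = 0.40/0.116 = 3.4483; s_W/(n + δ)_W = 0.32/0.116 = 2.7586.
Ratio = (3.4483/2.7586)^1.5625 = 1.2500^1.5625 ≈ 1.4172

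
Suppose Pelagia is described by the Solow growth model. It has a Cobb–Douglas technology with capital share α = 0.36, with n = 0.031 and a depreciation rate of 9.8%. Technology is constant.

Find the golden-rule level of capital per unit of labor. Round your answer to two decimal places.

k_gold ≈ 4.97

The golden rule sets f'(k) = n + δ, i.e. α·k^(α−1) = n + δ.
So k^(1−α) = α / (n + δ) = 0.36 / 0.129 = 2.7907.
k_gold = 2.7907^(1/0.64) ≈ 4.9708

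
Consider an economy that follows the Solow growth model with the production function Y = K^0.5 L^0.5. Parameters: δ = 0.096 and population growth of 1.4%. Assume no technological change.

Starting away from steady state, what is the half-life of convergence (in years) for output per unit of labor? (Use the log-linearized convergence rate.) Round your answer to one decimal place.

Near the steady state the convergence rate is λ = (1 − α)(n + δ).
λ = (1 − 0.5) × 0.110 = 0.5 × 0.110 = 0.0550
Half-life = ln 2 / λ = 0.6931 / 0.0550 ≈ 12.60 years

half-life ≈ 12.6 years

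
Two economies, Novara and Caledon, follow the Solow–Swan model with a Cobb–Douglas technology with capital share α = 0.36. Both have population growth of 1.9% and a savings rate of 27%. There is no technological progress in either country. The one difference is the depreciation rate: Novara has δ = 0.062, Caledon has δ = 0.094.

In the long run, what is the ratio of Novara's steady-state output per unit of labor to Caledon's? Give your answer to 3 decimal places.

Steady-state y* = [s/(n + δ)]^(α/(1−α)), so the ratio is [ (s_N/(n + δ)_N) / (s_C/(n + δ)_C) ]^0.5625.
s_N/(n + δ)_N = 0.27/0.081 = 3.3333; s_C/(n + δ)_C = 0.27/0.113 = 2.3894.
Ratio = (3.3333/2.3894)^0.5625 = 1.3950^0.5625 ≈ 1.2059

y*_N / y*_C ≈ 1.206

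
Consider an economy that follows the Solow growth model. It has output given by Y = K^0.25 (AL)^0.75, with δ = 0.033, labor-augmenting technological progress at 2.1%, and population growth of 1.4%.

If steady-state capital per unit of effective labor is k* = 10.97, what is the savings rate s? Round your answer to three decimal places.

In steady state, investment equals break-even investment: s·k^α = (n + g + δ)·k.
So s / (n + g + δ) = (k*)^(1−α) = 10.97^0.75 = 6.0277.
Therefore s = 6.0277 × (n + g + δ) = 6.0277 × 0.068 = 0.4099.

s ≈ 0.410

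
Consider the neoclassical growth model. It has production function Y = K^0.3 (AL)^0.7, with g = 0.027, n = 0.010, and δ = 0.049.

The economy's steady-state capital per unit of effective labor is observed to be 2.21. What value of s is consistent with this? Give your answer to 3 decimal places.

s ≈ 0.150

At the steady state, Δk = 0, so s·k^α = (n + g + δ)·k.
So s / (n + g + δ) = (k*)^(1−α) = 2.21^0.7 = 1.7421.
Therefore s = 1.7421 × (n + g + δ) = 1.7421 × 0.086 = 0.1498.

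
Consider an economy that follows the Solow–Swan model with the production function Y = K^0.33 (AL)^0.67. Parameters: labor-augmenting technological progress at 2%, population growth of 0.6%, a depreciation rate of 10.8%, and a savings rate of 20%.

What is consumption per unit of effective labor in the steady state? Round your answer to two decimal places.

Steady state requires s·f(k) = (n + g + δ)·k, i.e. s·k^α = (n + g + δ)·k.
Dividing both sides by k: k^(1−α) = s / (n + g + δ).
k^0.67 = 0.20 / (0.006 + 0.020 + 0.108) = 0.20 / 0.134 = 1.4925
k* = 1.4925^(1/0.67) ≈ 1.8179
y* = (k*)^α = 1.8179^0.33 ≈ 1.2180
c* = (1 − s)·y* = (1 − 0.20) × 1.2180 ≈ 0.9744

c* ≈ 0.97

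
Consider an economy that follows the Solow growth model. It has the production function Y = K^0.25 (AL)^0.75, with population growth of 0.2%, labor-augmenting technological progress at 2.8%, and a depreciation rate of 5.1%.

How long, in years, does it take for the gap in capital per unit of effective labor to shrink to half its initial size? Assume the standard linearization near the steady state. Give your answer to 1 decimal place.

Near the steady state the convergence rate is λ = (1 − α)(n + g + δ).
λ = (1 − 0.25) × 0.081 = 0.75 × 0.081 = 0.06075
Half-life = ln 2 / λ = 0.6931 / 0.06075 ≈ 11.41 years

about 11.4 years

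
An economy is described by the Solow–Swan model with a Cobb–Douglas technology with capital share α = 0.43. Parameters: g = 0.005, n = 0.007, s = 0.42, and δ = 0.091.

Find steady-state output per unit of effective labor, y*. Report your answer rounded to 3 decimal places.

Steady state requires s·f(k) = (n + g + δ)·k, i.e. s·k^α = (n + g + δ)·k.
Dividing both sides by k: k^(1−α) = s / (n + g + δ).
k^0.57 = 0.42 / (0.007 + 0.005 + 0.091) = 0.42 / 0.103 = 4.0777
k* = 4.0777^(1/0.57) ≈ 11.7735
y* = (k*)^α = 11.7735^0.43 ≈ 2.8873

y* = 2.887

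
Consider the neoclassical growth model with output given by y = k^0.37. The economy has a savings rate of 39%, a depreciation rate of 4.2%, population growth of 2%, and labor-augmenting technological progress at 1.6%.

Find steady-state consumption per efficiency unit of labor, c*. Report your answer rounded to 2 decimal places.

In steady state, investment equals break-even investment: s·k^α = (n + g + δ)·k.
Dividing both sides by k: k^(1−α) = s / (n + g + δ).
k^0.63 = 0.39 / (0.020 + 0.016 + 0.042) = 0.39 / 0.078 = 5.0000
k* = 5.0000^(1/0.63) ≈ 12.8670
y* = (k*)^α = 12.8670^0.37 ≈ 2.5734
c* = (1 − s)·y* = (1 − 0.39) × 2.5734 ≈ 1.5698

c* ≈ 1.57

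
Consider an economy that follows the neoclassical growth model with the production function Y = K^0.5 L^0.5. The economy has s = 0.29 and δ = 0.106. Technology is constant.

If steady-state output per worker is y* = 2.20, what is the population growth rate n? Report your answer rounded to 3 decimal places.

n ≈ 0.026

Steady state requires s·f(k) = (n + δ)·k, i.e. s·k^α = (n + δ)·k.
Since y* = [s/(n + δ)]^(α/(1−α)), we have s/(n + δ) = (y*)^((1−α)/α) = 2.20^1 = 2.2000.
Therefore n + δ = s / 2.2000 = 0.29 / 2.2000 = 0.1318, so n = 0.1318 − 0.106 = 0.0258.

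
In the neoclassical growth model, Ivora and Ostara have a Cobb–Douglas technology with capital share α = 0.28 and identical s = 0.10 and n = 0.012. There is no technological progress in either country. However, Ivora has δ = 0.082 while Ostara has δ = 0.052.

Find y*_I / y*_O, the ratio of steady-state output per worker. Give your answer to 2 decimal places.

ratio ≈ 0.86

Steady-state y* = [s/(n + δ)]^(α/(1−α)), so the ratio is [ (s_I/(n + δ)_I) / (s_O/(n + δ)_O) ]^0.3889.
s_I/(n + δ)_I = 0.10/0.094 = 1.0638; s_O/(n + δ)_O = 0.10/0.064 = 1.5625.
Ratio = (1.0638/1.5625)^0.3889 = 0.6808^0.3889 ≈ 0.8611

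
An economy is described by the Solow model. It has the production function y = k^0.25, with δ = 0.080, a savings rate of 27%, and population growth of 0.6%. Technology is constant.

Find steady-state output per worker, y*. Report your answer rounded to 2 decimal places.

y* ≈ 1.46

At the steady state, Δk = 0, so s·k^α = (n + δ)·k.
Rearranging, k^(1−α) = s / (n + δ).
k^0.75 = 0.27 / (0.006 + 0.080) = 0.27 / 0.086 = 3.1395
k* = 3.1395^(1/0.75) ≈ 4.5971
y* = (k*)^α = 4.5971^0.25 ≈ 1.4643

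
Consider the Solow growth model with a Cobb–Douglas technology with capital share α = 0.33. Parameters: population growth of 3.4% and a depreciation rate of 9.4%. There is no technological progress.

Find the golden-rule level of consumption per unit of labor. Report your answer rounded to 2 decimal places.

c_gold ≈ 1.07

At the golden rule, f'(k) = n + δ, so α·k^(α−1) = n + δ and k_gold = (α/(n + δ))^(1/(1−α)).
k_gold = (0.33/0.128)^(1/0.67) = 2.5781^1.4925 ≈ 4.1102
c_gold = f(k_gold) − (n + δ)·k_gold = 1.5943 − 0.128×4.1102 ≈ 1.0682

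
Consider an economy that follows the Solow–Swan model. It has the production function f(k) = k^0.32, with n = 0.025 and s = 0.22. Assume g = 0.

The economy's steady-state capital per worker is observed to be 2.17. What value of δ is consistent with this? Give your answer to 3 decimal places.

At the steady state, Δk = 0, so s·k^α = (n + δ)·k.
So s / (n + δ) = (k*)^(1−α) = 2.17^0.68 = 1.6935.
Therefore n + δ = s / 1.6935 = 0.22 / 1.6935 = 0.1299, so δ = 0.1299 − 0.025 = 0.1049.

δ ≈ 0.105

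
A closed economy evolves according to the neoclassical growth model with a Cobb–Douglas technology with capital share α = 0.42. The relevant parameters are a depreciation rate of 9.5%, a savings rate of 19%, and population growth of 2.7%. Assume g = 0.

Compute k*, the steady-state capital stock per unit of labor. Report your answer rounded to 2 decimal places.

k* = 2.15

In steady state, investment equals break-even investment: s·k^α = (n + δ)·k.
Rearranging, k^(1−α) = s / (n + δ).
k^0.58 = 0.19 / (0.027 + 0.095) = 0.19 / 0.122 = 1.5574
k* = 1.5574^(1/0.58) ≈ 2.1465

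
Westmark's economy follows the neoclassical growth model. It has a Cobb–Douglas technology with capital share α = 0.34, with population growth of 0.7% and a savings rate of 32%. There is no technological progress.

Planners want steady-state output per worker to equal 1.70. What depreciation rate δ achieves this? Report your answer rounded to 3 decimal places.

At the steady state, Δk = 0, so s·k^α = (n + δ)·k.
Since y* = [s/(n + δ)]^(α/(1−α)), we have s/(n + δ) = (y*)^((1−α)/α) = 1.70^1.9412 = 2.8012.
Therefore n + δ = s / 2.8012 = 0.32 / 2.8012 = 0.1142, so δ = 0.1142 − 0.007 = 0.1072.

δ ≈ 0.107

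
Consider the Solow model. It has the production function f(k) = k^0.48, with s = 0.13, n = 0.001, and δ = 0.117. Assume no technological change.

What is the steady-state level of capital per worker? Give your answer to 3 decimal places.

k* = 1.205

At the steady state, Δk = 0, so s·k^α = (n + δ)·k.
Rearranging, k^(1−α) = s / (n + δ).
k^0.52 = 0.13 / (0.001 + 0.117) = 0.13 / 0.118 = 1.1017
k* = 1.1017^(1/0.52) ≈ 1.2047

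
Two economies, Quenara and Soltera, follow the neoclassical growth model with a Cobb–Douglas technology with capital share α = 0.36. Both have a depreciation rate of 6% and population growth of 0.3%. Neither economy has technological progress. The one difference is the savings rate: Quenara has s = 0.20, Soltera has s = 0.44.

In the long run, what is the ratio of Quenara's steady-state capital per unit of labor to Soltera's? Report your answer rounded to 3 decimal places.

Steady-state k* = [s/(n + δ)]^(1/(1−α)), so the ratio is [ (s_Q/(n + δ)_Q) / (s_S/(n + δ)_S) ]^1.5625.
s_Q/(n + δ)_Q = 0.20/0.063 = 3.1746; s_S/(n + δ)_S = 0.44/0.063 = 6.9841.
Ratio = (3.1746/6.9841)^1.5625 = 0.4545^1.5625 ≈ 0.2917

k*_Q / k*_S ≈ 0.292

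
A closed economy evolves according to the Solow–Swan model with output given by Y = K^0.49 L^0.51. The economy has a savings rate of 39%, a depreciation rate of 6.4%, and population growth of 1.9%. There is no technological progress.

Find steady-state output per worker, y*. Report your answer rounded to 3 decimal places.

In steady state, investment equals break-even investment: s·k^α = (n + δ)·k.
Dividing both sides by k: k^(1−α) = s / (n + δ).
k^0.51 = 0.39 / (0.019 + 0.064) = 0.39 / 0.083 = 4.6988
k* = 4.6988^(1/0.51) ≈ 20.7788
y* = (k*)^α = 20.7788^0.49 ≈ 4.4222

y* ≈ 4.422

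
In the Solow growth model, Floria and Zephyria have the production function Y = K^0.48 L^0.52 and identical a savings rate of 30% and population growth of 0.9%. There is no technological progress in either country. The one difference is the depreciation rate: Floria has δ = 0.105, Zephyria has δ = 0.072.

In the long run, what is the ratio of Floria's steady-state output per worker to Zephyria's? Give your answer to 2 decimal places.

y*_F / y*_Z ≈ 0.73

Steady-state y* = [s/(n + δ)]^(α/(1−α)), so the ratio is [ (s_F/(n + δ)_F) / (s_Z/(n + δ)_Z) ]^0.9231.
s_F/(n + δ)_F = 0.30/0.114 = 2.6316; s_Z/(n + δ)_Z = 0.30/0.081 = 3.7037.
Ratio = (2.6316/3.7037)^0.9231 = 0.7105^0.9231 ≈ 0.7294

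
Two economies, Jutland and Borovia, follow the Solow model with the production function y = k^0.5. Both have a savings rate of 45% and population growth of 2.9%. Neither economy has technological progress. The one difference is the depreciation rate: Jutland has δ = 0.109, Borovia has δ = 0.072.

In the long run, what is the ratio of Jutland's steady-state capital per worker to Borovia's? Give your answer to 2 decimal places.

Steady-state k* = [s/(n + δ)]^(1/(1−α)), so the ratio is [ (s_J/(n + δ)_J) / (s_B/(n + δ)_B) ]^2.
s_J/(n + δ)_J = 0.45/0.138 = 3.2609; s_B/(n + δ)_B = 0.45/0.101 = 4.4554.
Ratio = (3.2609/4.4554)^2 = 0.7319^2 ≈ 0.5357

ratio ≈ 0.54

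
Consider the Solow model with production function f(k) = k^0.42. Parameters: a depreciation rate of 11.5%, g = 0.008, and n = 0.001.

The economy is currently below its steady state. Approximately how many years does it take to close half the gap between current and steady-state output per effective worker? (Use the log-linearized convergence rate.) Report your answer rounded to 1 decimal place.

half-life ≈ 9.6 years

Near the steady state the convergence rate is λ = (1 − α)(n + g + δ).
λ = (1 − 0.42) × 0.124 = 0.58 × 0.124 = 0.07192
Half-life = ln 2 / λ = 0.6931 / 0.07192 ≈ 9.64 years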